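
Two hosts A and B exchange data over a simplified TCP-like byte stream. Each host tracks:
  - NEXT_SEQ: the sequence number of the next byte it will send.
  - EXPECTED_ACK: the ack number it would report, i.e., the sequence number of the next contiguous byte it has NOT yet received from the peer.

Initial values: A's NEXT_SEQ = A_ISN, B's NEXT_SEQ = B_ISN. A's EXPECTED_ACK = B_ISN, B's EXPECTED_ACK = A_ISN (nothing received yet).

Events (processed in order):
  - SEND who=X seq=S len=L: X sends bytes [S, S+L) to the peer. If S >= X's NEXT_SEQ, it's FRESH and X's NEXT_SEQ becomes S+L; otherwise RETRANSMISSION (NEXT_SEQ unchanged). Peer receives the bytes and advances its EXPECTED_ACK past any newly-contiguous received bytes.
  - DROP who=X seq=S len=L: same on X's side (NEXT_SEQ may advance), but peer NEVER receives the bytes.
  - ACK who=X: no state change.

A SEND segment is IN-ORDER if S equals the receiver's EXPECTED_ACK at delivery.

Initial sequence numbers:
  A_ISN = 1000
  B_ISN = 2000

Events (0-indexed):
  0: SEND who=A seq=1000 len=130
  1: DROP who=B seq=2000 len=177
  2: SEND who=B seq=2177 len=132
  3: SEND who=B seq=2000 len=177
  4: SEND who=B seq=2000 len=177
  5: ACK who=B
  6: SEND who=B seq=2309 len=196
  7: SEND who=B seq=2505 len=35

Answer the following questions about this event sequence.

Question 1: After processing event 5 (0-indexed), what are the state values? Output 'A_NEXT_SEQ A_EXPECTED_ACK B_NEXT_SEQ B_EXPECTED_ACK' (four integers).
After event 0: A_seq=1130 A_ack=2000 B_seq=2000 B_ack=1130
After event 1: A_seq=1130 A_ack=2000 B_seq=2177 B_ack=1130
After event 2: A_seq=1130 A_ack=2000 B_seq=2309 B_ack=1130
After event 3: A_seq=1130 A_ack=2309 B_seq=2309 B_ack=1130
After event 4: A_seq=1130 A_ack=2309 B_seq=2309 B_ack=1130
After event 5: A_seq=1130 A_ack=2309 B_seq=2309 B_ack=1130

1130 2309 2309 1130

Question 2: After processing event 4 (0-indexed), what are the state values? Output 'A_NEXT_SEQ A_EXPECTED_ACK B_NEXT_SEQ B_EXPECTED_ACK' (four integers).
After event 0: A_seq=1130 A_ack=2000 B_seq=2000 B_ack=1130
After event 1: A_seq=1130 A_ack=2000 B_seq=2177 B_ack=1130
After event 2: A_seq=1130 A_ack=2000 B_seq=2309 B_ack=1130
After event 3: A_seq=1130 A_ack=2309 B_seq=2309 B_ack=1130
After event 4: A_seq=1130 A_ack=2309 B_seq=2309 B_ack=1130

1130 2309 2309 1130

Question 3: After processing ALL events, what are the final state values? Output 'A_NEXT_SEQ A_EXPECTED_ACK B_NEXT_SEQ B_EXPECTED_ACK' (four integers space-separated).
Answer: 1130 2540 2540 1130

Derivation:
After event 0: A_seq=1130 A_ack=2000 B_seq=2000 B_ack=1130
After event 1: A_seq=1130 A_ack=2000 B_seq=2177 B_ack=1130
After event 2: A_seq=1130 A_ack=2000 B_seq=2309 B_ack=1130
After event 3: A_seq=1130 A_ack=2309 B_seq=2309 B_ack=1130
After event 4: A_seq=1130 A_ack=2309 B_seq=2309 B_ack=1130
After event 5: A_seq=1130 A_ack=2309 B_seq=2309 B_ack=1130
After event 6: A_seq=1130 A_ack=2505 B_seq=2505 B_ack=1130
After event 7: A_seq=1130 A_ack=2540 B_seq=2540 B_ack=1130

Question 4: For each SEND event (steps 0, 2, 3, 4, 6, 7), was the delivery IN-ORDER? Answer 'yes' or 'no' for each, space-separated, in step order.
Step 0: SEND seq=1000 -> in-order
Step 2: SEND seq=2177 -> out-of-order
Step 3: SEND seq=2000 -> in-order
Step 4: SEND seq=2000 -> out-of-order
Step 6: SEND seq=2309 -> in-order
Step 7: SEND seq=2505 -> in-order

Answer: yes no yes no yes yes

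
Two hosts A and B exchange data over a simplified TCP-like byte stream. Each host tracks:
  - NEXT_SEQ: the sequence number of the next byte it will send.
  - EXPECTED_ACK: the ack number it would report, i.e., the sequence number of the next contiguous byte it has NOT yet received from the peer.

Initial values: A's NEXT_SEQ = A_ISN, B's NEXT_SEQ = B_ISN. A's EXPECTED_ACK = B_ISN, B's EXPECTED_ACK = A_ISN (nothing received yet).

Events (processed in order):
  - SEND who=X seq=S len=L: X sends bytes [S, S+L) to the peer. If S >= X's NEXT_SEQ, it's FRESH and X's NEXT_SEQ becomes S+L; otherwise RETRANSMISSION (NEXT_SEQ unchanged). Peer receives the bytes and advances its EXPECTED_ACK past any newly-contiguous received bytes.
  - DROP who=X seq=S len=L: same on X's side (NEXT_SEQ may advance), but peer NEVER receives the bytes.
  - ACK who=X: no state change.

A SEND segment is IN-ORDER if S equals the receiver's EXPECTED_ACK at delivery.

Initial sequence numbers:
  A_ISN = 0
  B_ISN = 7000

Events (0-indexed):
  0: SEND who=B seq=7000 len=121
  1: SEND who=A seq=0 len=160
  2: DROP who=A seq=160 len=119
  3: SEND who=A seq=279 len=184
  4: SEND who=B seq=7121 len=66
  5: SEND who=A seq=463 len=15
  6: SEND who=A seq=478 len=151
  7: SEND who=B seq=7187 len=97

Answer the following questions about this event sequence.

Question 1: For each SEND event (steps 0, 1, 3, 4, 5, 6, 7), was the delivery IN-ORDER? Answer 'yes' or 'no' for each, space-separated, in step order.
Step 0: SEND seq=7000 -> in-order
Step 1: SEND seq=0 -> in-order
Step 3: SEND seq=279 -> out-of-order
Step 4: SEND seq=7121 -> in-order
Step 5: SEND seq=463 -> out-of-order
Step 6: SEND seq=478 -> out-of-order
Step 7: SEND seq=7187 -> in-order

Answer: yes yes no yes no no yes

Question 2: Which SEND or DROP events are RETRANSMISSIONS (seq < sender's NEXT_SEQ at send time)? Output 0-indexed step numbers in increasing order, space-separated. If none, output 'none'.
Answer: none

Derivation:
Step 0: SEND seq=7000 -> fresh
Step 1: SEND seq=0 -> fresh
Step 2: DROP seq=160 -> fresh
Step 3: SEND seq=279 -> fresh
Step 4: SEND seq=7121 -> fresh
Step 5: SEND seq=463 -> fresh
Step 6: SEND seq=478 -> fresh
Step 7: SEND seq=7187 -> fresh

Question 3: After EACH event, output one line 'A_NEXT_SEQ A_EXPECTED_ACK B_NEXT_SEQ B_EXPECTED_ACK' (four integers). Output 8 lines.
0 7121 7121 0
160 7121 7121 160
279 7121 7121 160
463 7121 7121 160
463 7187 7187 160
478 7187 7187 160
629 7187 7187 160
629 7284 7284 160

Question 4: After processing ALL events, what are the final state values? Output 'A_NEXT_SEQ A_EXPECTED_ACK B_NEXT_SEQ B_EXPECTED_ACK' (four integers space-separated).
Answer: 629 7284 7284 160

Derivation:
After event 0: A_seq=0 A_ack=7121 B_seq=7121 B_ack=0
After event 1: A_seq=160 A_ack=7121 B_seq=7121 B_ack=160
After event 2: A_seq=279 A_ack=7121 B_seq=7121 B_ack=160
After event 3: A_seq=463 A_ack=7121 B_seq=7121 B_ack=160
After event 4: A_seq=463 A_ack=7187 B_seq=7187 B_ack=160
After event 5: A_seq=478 A_ack=7187 B_seq=7187 B_ack=160
After event 6: A_seq=629 A_ack=7187 B_seq=7187 B_ack=160
After event 7: A_seq=629 A_ack=7284 B_seq=7284 B_ack=160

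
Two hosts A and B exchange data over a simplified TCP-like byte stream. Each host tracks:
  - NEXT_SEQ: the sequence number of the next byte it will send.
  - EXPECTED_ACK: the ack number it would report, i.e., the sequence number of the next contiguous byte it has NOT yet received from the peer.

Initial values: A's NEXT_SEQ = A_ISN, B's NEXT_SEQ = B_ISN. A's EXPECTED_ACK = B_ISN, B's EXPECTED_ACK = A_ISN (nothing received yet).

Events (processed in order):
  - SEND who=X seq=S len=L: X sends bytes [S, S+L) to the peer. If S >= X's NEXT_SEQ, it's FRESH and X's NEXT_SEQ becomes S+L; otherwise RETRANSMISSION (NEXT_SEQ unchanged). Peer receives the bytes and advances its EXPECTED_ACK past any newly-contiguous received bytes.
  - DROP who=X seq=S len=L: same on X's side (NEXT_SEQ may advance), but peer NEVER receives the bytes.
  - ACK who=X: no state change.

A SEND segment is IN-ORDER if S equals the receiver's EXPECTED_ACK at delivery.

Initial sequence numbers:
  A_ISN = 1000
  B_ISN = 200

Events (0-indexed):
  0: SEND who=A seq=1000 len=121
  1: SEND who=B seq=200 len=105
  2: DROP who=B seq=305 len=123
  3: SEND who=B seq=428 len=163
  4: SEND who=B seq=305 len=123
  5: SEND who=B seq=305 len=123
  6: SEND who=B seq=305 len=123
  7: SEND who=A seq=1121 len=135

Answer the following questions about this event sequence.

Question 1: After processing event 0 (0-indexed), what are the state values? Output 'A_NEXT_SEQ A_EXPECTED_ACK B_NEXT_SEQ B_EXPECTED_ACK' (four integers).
After event 0: A_seq=1121 A_ack=200 B_seq=200 B_ack=1121

1121 200 200 1121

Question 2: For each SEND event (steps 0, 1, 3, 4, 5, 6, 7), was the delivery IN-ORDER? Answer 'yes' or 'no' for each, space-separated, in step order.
Step 0: SEND seq=1000 -> in-order
Step 1: SEND seq=200 -> in-order
Step 3: SEND seq=428 -> out-of-order
Step 4: SEND seq=305 -> in-order
Step 5: SEND seq=305 -> out-of-order
Step 6: SEND seq=305 -> out-of-order
Step 7: SEND seq=1121 -> in-order

Answer: yes yes no yes no no yes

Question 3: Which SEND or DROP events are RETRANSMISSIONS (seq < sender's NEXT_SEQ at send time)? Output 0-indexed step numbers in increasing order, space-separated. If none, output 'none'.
Step 0: SEND seq=1000 -> fresh
Step 1: SEND seq=200 -> fresh
Step 2: DROP seq=305 -> fresh
Step 3: SEND seq=428 -> fresh
Step 4: SEND seq=305 -> retransmit
Step 5: SEND seq=305 -> retransmit
Step 6: SEND seq=305 -> retransmit
Step 7: SEND seq=1121 -> fresh

Answer: 4 5 6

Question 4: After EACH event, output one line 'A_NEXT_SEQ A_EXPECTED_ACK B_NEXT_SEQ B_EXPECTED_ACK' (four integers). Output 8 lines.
1121 200 200 1121
1121 305 305 1121
1121 305 428 1121
1121 305 591 1121
1121 591 591 1121
1121 591 591 1121
1121 591 591 1121
1256 591 591 1256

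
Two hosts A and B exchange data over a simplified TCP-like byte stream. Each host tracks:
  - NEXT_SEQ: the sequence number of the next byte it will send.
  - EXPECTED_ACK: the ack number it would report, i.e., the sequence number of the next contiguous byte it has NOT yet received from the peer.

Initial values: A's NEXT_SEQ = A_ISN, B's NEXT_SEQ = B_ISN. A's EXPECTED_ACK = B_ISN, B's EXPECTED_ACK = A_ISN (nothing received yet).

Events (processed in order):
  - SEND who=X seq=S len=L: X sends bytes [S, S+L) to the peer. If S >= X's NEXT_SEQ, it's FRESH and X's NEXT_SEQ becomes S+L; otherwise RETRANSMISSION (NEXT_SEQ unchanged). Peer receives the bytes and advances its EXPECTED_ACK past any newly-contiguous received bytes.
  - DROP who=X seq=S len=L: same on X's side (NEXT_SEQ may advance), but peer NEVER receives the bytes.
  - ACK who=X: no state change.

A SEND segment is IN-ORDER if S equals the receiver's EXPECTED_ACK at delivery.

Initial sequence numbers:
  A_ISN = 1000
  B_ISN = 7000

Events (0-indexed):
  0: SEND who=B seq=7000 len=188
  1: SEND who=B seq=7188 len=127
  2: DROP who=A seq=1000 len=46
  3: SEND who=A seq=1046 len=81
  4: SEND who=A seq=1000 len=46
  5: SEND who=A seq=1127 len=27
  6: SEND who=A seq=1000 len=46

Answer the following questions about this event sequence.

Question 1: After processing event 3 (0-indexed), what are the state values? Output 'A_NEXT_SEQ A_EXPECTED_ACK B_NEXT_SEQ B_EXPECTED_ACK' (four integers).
After event 0: A_seq=1000 A_ack=7188 B_seq=7188 B_ack=1000
After event 1: A_seq=1000 A_ack=7315 B_seq=7315 B_ack=1000
After event 2: A_seq=1046 A_ack=7315 B_seq=7315 B_ack=1000
After event 3: A_seq=1127 A_ack=7315 B_seq=7315 B_ack=1000

1127 7315 7315 1000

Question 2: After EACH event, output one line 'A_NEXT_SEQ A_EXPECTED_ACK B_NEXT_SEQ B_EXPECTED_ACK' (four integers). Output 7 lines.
1000 7188 7188 1000
1000 7315 7315 1000
1046 7315 7315 1000
1127 7315 7315 1000
1127 7315 7315 1127
1154 7315 7315 1154
1154 7315 7315 1154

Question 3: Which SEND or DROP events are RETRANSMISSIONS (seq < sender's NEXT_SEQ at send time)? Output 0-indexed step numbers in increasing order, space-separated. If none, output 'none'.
Step 0: SEND seq=7000 -> fresh
Step 1: SEND seq=7188 -> fresh
Step 2: DROP seq=1000 -> fresh
Step 3: SEND seq=1046 -> fresh
Step 4: SEND seq=1000 -> retransmit
Step 5: SEND seq=1127 -> fresh
Step 6: SEND seq=1000 -> retransmit

Answer: 4 6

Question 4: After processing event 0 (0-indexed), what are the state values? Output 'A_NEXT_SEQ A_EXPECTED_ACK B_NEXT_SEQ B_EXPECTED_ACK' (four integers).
After event 0: A_seq=1000 A_ack=7188 B_seq=7188 B_ack=1000

1000 7188 7188 1000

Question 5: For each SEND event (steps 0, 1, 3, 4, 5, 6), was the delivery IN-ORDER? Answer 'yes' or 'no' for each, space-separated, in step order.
Step 0: SEND seq=7000 -> in-order
Step 1: SEND seq=7188 -> in-order
Step 3: SEND seq=1046 -> out-of-order
Step 4: SEND seq=1000 -> in-order
Step 5: SEND seq=1127 -> in-order
Step 6: SEND seq=1000 -> out-of-order

Answer: yes yes no yes yes no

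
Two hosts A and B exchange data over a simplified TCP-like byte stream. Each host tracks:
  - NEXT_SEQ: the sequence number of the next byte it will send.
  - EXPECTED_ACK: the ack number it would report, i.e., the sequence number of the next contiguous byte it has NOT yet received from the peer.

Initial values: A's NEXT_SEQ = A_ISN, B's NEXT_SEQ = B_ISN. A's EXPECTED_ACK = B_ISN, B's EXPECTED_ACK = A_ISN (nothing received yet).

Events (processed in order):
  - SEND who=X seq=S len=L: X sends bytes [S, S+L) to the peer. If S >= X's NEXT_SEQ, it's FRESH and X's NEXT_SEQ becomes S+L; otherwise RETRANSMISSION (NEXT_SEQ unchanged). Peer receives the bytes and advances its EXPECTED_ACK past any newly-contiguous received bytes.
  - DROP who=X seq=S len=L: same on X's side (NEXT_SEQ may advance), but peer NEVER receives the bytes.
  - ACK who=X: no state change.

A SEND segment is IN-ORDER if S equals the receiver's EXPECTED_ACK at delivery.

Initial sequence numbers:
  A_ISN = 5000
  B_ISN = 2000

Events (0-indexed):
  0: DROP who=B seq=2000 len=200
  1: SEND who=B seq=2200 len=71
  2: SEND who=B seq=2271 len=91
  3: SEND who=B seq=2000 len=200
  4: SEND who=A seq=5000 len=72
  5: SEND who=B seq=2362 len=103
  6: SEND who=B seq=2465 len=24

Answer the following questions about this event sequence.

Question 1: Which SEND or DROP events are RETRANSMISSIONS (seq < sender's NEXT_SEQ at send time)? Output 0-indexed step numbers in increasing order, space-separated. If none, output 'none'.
Answer: 3

Derivation:
Step 0: DROP seq=2000 -> fresh
Step 1: SEND seq=2200 -> fresh
Step 2: SEND seq=2271 -> fresh
Step 3: SEND seq=2000 -> retransmit
Step 4: SEND seq=5000 -> fresh
Step 5: SEND seq=2362 -> fresh
Step 6: SEND seq=2465 -> fresh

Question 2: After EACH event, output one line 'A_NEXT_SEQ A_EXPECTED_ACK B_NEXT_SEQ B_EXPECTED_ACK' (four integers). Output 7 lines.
5000 2000 2200 5000
5000 2000 2271 5000
5000 2000 2362 5000
5000 2362 2362 5000
5072 2362 2362 5072
5072 2465 2465 5072
5072 2489 2489 5072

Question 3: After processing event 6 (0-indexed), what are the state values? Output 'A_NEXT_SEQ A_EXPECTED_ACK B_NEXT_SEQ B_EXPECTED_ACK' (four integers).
After event 0: A_seq=5000 A_ack=2000 B_seq=2200 B_ack=5000
After event 1: A_seq=5000 A_ack=2000 B_seq=2271 B_ack=5000
After event 2: A_seq=5000 A_ack=2000 B_seq=2362 B_ack=5000
After event 3: A_seq=5000 A_ack=2362 B_seq=2362 B_ack=5000
After event 4: A_seq=5072 A_ack=2362 B_seq=2362 B_ack=5072
After event 5: A_seq=5072 A_ack=2465 B_seq=2465 B_ack=5072
After event 6: A_seq=5072 A_ack=2489 B_seq=2489 B_ack=5072

5072 2489 2489 5072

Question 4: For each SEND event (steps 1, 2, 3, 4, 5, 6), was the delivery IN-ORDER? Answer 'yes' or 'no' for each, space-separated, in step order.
Step 1: SEND seq=2200 -> out-of-order
Step 2: SEND seq=2271 -> out-of-order
Step 3: SEND seq=2000 -> in-order
Step 4: SEND seq=5000 -> in-order
Step 5: SEND seq=2362 -> in-order
Step 6: SEND seq=2465 -> in-order

Answer: no no yes yes yes yes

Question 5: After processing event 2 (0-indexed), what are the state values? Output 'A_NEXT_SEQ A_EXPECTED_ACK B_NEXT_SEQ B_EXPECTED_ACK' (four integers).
After event 0: A_seq=5000 A_ack=2000 B_seq=2200 B_ack=5000
After event 1: A_seq=5000 A_ack=2000 B_seq=2271 B_ack=5000
After event 2: A_seq=5000 A_ack=2000 B_seq=2362 B_ack=5000

5000 2000 2362 5000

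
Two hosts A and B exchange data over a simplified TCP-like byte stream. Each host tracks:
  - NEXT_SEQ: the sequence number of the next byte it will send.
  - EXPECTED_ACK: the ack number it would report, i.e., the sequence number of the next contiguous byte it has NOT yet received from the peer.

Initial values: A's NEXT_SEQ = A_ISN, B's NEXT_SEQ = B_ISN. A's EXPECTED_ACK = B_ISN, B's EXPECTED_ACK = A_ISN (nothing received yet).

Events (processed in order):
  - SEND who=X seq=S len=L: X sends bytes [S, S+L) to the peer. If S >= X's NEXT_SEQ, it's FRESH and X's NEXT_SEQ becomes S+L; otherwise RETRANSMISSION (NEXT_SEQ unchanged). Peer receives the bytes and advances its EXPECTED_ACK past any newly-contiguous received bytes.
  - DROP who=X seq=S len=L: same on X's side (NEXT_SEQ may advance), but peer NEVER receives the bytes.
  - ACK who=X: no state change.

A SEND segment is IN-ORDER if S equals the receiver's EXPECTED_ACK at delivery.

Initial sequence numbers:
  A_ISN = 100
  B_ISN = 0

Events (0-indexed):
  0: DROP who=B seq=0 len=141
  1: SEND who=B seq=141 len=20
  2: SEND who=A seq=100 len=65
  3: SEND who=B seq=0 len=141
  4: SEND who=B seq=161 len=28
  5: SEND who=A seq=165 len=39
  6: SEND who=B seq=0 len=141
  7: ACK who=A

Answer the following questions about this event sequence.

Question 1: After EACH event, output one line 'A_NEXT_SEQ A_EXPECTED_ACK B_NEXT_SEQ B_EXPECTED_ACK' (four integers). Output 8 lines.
100 0 141 100
100 0 161 100
165 0 161 165
165 161 161 165
165 189 189 165
204 189 189 204
204 189 189 204
204 189 189 204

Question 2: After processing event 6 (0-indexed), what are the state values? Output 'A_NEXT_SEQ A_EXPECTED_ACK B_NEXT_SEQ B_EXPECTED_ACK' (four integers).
After event 0: A_seq=100 A_ack=0 B_seq=141 B_ack=100
After event 1: A_seq=100 A_ack=0 B_seq=161 B_ack=100
After event 2: A_seq=165 A_ack=0 B_seq=161 B_ack=165
After event 3: A_seq=165 A_ack=161 B_seq=161 B_ack=165
After event 4: A_seq=165 A_ack=189 B_seq=189 B_ack=165
After event 5: A_seq=204 A_ack=189 B_seq=189 B_ack=204
After event 6: A_seq=204 A_ack=189 B_seq=189 B_ack=204

204 189 189 204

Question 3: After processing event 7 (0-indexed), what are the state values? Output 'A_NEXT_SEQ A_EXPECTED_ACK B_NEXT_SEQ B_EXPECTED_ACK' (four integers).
After event 0: A_seq=100 A_ack=0 B_seq=141 B_ack=100
After event 1: A_seq=100 A_ack=0 B_seq=161 B_ack=100
After event 2: A_seq=165 A_ack=0 B_seq=161 B_ack=165
After event 3: A_seq=165 A_ack=161 B_seq=161 B_ack=165
After event 4: A_seq=165 A_ack=189 B_seq=189 B_ack=165
After event 5: A_seq=204 A_ack=189 B_seq=189 B_ack=204
After event 6: A_seq=204 A_ack=189 B_seq=189 B_ack=204
After event 7: A_seq=204 A_ack=189 B_seq=189 B_ack=204

204 189 189 204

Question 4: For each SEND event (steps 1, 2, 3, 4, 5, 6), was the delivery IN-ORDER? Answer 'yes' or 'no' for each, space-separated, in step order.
Step 1: SEND seq=141 -> out-of-order
Step 2: SEND seq=100 -> in-order
Step 3: SEND seq=0 -> in-order
Step 4: SEND seq=161 -> in-order
Step 5: SEND seq=165 -> in-order
Step 6: SEND seq=0 -> out-of-order

Answer: no yes yes yes yes no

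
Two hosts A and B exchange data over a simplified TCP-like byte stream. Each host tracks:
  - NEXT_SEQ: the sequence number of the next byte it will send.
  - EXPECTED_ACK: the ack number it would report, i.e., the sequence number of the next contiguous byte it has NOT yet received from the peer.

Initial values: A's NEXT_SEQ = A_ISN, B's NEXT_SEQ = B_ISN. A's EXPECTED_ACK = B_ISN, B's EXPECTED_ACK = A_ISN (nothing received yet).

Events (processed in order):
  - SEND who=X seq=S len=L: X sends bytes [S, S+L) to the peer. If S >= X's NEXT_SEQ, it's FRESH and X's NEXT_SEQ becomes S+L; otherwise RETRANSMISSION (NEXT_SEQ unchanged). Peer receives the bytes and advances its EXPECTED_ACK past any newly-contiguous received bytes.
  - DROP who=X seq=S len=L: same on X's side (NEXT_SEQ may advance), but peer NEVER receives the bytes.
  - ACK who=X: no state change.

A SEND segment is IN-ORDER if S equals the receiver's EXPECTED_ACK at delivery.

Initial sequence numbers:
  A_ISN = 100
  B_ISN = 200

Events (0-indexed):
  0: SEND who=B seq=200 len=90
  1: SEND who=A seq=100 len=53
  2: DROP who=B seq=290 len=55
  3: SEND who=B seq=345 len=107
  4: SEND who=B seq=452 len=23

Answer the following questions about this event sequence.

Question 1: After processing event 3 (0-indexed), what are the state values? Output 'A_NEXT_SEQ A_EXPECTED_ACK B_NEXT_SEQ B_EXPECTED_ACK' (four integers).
After event 0: A_seq=100 A_ack=290 B_seq=290 B_ack=100
After event 1: A_seq=153 A_ack=290 B_seq=290 B_ack=153
After event 2: A_seq=153 A_ack=290 B_seq=345 B_ack=153
After event 3: A_seq=153 A_ack=290 B_seq=452 B_ack=153

153 290 452 153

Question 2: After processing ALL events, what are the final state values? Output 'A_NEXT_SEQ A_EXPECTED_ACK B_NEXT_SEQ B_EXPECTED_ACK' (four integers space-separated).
After event 0: A_seq=100 A_ack=290 B_seq=290 B_ack=100
After event 1: A_seq=153 A_ack=290 B_seq=290 B_ack=153
After event 2: A_seq=153 A_ack=290 B_seq=345 B_ack=153
After event 3: A_seq=153 A_ack=290 B_seq=452 B_ack=153
After event 4: A_seq=153 A_ack=290 B_seq=475 B_ack=153

Answer: 153 290 475 153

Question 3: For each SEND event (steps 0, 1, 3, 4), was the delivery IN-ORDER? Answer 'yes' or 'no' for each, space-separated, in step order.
Step 0: SEND seq=200 -> in-order
Step 1: SEND seq=100 -> in-order
Step 3: SEND seq=345 -> out-of-order
Step 4: SEND seq=452 -> out-of-order

Answer: yes yes no no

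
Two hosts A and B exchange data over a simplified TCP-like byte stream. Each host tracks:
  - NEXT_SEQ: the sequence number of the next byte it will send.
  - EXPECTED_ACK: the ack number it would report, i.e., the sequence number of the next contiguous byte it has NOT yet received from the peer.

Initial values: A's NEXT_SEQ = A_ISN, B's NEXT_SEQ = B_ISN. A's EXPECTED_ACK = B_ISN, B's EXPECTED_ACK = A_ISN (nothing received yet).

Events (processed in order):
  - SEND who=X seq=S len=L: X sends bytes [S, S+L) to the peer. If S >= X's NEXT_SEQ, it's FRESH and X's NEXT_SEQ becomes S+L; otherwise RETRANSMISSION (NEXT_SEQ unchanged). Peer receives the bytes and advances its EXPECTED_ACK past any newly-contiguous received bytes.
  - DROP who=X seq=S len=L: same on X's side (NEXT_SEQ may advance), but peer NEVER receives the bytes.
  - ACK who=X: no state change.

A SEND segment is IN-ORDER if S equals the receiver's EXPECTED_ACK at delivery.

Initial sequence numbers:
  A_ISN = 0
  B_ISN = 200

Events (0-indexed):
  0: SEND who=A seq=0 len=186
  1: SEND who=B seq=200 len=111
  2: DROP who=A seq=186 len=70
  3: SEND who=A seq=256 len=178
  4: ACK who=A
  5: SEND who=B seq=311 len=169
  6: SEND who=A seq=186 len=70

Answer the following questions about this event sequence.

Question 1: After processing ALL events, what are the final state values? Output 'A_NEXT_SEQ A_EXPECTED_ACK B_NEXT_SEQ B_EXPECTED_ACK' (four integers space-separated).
After event 0: A_seq=186 A_ack=200 B_seq=200 B_ack=186
After event 1: A_seq=186 A_ack=311 B_seq=311 B_ack=186
After event 2: A_seq=256 A_ack=311 B_seq=311 B_ack=186
After event 3: A_seq=434 A_ack=311 B_seq=311 B_ack=186
After event 4: A_seq=434 A_ack=311 B_seq=311 B_ack=186
After event 5: A_seq=434 A_ack=480 B_seq=480 B_ack=186
After event 6: A_seq=434 A_ack=480 B_seq=480 B_ack=434

Answer: 434 480 480 434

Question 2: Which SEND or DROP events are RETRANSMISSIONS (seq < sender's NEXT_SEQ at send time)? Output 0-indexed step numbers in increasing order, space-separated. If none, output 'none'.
Step 0: SEND seq=0 -> fresh
Step 1: SEND seq=200 -> fresh
Step 2: DROP seq=186 -> fresh
Step 3: SEND seq=256 -> fresh
Step 5: SEND seq=311 -> fresh
Step 6: SEND seq=186 -> retransmit

Answer: 6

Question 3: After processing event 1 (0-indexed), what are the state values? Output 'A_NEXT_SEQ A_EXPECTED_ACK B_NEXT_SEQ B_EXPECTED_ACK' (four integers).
After event 0: A_seq=186 A_ack=200 B_seq=200 B_ack=186
After event 1: A_seq=186 A_ack=311 B_seq=311 B_ack=186

186 311 311 186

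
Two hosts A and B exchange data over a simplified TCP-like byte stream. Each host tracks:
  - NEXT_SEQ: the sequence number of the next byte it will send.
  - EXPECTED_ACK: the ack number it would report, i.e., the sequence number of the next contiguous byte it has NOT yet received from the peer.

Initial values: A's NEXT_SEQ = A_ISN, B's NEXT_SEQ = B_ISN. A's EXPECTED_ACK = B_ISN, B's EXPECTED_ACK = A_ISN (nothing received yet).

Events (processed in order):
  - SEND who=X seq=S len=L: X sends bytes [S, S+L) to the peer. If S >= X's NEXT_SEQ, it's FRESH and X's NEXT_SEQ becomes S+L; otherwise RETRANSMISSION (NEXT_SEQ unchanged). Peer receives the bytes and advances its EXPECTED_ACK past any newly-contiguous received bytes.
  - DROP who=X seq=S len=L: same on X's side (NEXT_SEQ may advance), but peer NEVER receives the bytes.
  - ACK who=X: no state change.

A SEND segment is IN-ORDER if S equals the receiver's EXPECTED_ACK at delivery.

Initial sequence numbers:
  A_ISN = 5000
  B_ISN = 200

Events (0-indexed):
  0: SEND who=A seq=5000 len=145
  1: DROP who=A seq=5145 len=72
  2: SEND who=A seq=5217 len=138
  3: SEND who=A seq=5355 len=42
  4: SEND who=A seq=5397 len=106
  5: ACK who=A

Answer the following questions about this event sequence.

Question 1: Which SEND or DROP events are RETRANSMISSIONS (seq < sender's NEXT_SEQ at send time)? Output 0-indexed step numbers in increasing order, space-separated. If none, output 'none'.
Step 0: SEND seq=5000 -> fresh
Step 1: DROP seq=5145 -> fresh
Step 2: SEND seq=5217 -> fresh
Step 3: SEND seq=5355 -> fresh
Step 4: SEND seq=5397 -> fresh

Answer: none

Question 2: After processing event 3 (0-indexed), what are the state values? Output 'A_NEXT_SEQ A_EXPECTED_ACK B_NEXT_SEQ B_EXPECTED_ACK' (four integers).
After event 0: A_seq=5145 A_ack=200 B_seq=200 B_ack=5145
After event 1: A_seq=5217 A_ack=200 B_seq=200 B_ack=5145
After event 2: A_seq=5355 A_ack=200 B_seq=200 B_ack=5145
After event 3: A_seq=5397 A_ack=200 B_seq=200 B_ack=5145

5397 200 200 5145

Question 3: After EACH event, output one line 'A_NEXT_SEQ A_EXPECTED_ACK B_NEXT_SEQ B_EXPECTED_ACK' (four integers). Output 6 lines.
5145 200 200 5145
5217 200 200 5145
5355 200 200 5145
5397 200 200 5145
5503 200 200 5145
5503 200 200 5145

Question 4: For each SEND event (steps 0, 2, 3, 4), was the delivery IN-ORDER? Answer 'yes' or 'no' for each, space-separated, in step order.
Step 0: SEND seq=5000 -> in-order
Step 2: SEND seq=5217 -> out-of-order
Step 3: SEND seq=5355 -> out-of-order
Step 4: SEND seq=5397 -> out-of-order

Answer: yes no no no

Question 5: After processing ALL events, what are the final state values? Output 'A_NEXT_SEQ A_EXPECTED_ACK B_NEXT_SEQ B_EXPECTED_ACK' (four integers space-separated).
Answer: 5503 200 200 5145

Derivation:
After event 0: A_seq=5145 A_ack=200 B_seq=200 B_ack=5145
After event 1: A_seq=5217 A_ack=200 B_seq=200 B_ack=5145
After event 2: A_seq=5355 A_ack=200 B_seq=200 B_ack=5145
After event 3: A_seq=5397 A_ack=200 B_seq=200 B_ack=5145
After event 4: A_seq=5503 A_ack=200 B_seq=200 B_ack=5145
After event 5: A_seq=5503 A_ack=200 B_seq=200 B_ack=5145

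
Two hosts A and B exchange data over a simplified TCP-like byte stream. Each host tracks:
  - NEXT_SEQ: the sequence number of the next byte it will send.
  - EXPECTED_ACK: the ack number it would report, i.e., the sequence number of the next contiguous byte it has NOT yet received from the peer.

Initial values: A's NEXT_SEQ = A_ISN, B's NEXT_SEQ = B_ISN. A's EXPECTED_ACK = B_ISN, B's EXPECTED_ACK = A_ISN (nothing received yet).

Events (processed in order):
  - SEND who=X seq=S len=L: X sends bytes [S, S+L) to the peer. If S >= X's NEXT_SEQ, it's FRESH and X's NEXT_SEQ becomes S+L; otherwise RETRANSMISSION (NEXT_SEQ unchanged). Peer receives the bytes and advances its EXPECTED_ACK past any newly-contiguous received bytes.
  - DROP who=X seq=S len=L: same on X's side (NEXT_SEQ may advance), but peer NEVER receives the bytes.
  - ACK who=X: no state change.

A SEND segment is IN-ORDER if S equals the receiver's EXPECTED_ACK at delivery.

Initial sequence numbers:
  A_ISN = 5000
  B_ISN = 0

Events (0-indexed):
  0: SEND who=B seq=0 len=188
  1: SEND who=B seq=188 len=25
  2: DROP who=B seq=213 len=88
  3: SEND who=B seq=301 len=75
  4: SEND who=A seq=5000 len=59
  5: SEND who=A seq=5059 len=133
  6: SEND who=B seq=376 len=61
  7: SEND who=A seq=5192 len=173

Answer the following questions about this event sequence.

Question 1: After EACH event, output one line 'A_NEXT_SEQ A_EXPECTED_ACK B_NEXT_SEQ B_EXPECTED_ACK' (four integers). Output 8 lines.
5000 188 188 5000
5000 213 213 5000
5000 213 301 5000
5000 213 376 5000
5059 213 376 5059
5192 213 376 5192
5192 213 437 5192
5365 213 437 5365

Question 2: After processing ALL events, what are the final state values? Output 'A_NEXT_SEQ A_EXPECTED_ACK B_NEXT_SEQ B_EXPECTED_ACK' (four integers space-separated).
Answer: 5365 213 437 5365

Derivation:
After event 0: A_seq=5000 A_ack=188 B_seq=188 B_ack=5000
After event 1: A_seq=5000 A_ack=213 B_seq=213 B_ack=5000
After event 2: A_seq=5000 A_ack=213 B_seq=301 B_ack=5000
After event 3: A_seq=5000 A_ack=213 B_seq=376 B_ack=5000
After event 4: A_seq=5059 A_ack=213 B_seq=376 B_ack=5059
After event 5: A_seq=5192 A_ack=213 B_seq=376 B_ack=5192
After event 6: A_seq=5192 A_ack=213 B_seq=437 B_ack=5192
After event 7: A_seq=5365 A_ack=213 B_seq=437 B_ack=5365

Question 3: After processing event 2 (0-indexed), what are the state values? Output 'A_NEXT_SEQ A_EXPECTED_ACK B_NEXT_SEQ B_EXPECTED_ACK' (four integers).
After event 0: A_seq=5000 A_ack=188 B_seq=188 B_ack=5000
After event 1: A_seq=5000 A_ack=213 B_seq=213 B_ack=5000
After event 2: A_seq=5000 A_ack=213 B_seq=301 B_ack=5000

5000 213 301 5000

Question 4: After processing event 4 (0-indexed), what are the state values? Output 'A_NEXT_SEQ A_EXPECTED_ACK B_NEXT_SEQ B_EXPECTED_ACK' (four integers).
After event 0: A_seq=5000 A_ack=188 B_seq=188 B_ack=5000
After event 1: A_seq=5000 A_ack=213 B_seq=213 B_ack=5000
After event 2: A_seq=5000 A_ack=213 B_seq=301 B_ack=5000
After event 3: A_seq=5000 A_ack=213 B_seq=376 B_ack=5000
After event 4: A_seq=5059 A_ack=213 B_seq=376 B_ack=5059

5059 213 376 5059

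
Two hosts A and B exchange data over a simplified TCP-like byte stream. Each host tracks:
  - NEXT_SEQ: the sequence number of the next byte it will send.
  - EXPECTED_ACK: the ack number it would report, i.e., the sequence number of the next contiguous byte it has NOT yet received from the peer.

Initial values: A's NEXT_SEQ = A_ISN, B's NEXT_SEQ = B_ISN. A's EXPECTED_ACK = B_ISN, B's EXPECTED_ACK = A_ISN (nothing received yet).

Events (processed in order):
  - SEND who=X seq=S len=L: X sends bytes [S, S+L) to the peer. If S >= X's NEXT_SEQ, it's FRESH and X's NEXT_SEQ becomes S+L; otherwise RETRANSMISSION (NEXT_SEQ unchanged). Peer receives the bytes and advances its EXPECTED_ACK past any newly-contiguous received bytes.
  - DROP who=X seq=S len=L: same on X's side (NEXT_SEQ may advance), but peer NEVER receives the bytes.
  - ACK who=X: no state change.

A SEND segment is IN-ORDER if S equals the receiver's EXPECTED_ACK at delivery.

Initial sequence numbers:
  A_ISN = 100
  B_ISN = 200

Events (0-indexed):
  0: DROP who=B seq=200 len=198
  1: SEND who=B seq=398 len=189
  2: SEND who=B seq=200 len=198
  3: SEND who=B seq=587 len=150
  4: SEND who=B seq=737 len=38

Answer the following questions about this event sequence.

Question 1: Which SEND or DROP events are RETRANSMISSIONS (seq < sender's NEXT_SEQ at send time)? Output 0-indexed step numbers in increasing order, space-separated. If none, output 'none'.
Step 0: DROP seq=200 -> fresh
Step 1: SEND seq=398 -> fresh
Step 2: SEND seq=200 -> retransmit
Step 3: SEND seq=587 -> fresh
Step 4: SEND seq=737 -> fresh

Answer: 2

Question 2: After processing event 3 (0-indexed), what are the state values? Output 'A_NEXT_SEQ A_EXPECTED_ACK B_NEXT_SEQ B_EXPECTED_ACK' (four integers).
After event 0: A_seq=100 A_ack=200 B_seq=398 B_ack=100
After event 1: A_seq=100 A_ack=200 B_seq=587 B_ack=100
After event 2: A_seq=100 A_ack=587 B_seq=587 B_ack=100
After event 3: A_seq=100 A_ack=737 B_seq=737 B_ack=100

100 737 737 100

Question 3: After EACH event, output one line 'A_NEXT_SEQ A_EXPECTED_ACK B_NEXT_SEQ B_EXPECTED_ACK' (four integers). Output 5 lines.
100 200 398 100
100 200 587 100
100 587 587 100
100 737 737 100
100 775 775 100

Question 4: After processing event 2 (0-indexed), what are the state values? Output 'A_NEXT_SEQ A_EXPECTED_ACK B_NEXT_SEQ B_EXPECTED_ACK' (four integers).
After event 0: A_seq=100 A_ack=200 B_seq=398 B_ack=100
After event 1: A_seq=100 A_ack=200 B_seq=587 B_ack=100
After event 2: A_seq=100 A_ack=587 B_seq=587 B_ack=100

100 587 587 100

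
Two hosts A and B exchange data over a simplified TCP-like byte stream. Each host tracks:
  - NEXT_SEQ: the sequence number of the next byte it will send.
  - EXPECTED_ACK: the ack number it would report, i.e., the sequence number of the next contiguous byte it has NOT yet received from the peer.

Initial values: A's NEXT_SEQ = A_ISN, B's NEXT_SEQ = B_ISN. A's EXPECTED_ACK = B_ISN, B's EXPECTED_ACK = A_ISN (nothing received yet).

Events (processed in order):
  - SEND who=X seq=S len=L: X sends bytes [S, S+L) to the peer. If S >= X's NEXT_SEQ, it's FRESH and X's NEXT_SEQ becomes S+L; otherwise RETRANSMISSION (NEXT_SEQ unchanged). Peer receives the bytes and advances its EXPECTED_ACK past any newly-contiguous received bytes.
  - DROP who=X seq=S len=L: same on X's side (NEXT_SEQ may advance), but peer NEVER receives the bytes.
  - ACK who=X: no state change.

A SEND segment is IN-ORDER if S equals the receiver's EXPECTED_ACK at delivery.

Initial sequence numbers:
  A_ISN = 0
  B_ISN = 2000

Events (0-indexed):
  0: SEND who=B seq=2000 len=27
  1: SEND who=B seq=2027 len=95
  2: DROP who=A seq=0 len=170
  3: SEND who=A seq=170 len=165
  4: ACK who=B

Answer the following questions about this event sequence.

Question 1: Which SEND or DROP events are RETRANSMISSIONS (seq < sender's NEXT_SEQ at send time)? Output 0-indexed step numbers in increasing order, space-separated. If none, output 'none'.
Answer: none

Derivation:
Step 0: SEND seq=2000 -> fresh
Step 1: SEND seq=2027 -> fresh
Step 2: DROP seq=0 -> fresh
Step 3: SEND seq=170 -> fresh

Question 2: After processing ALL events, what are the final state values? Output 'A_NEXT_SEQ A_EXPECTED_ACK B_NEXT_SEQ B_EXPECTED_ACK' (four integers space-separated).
After event 0: A_seq=0 A_ack=2027 B_seq=2027 B_ack=0
After event 1: A_seq=0 A_ack=2122 B_seq=2122 B_ack=0
After event 2: A_seq=170 A_ack=2122 B_seq=2122 B_ack=0
After event 3: A_seq=335 A_ack=2122 B_seq=2122 B_ack=0
After event 4: A_seq=335 A_ack=2122 B_seq=2122 B_ack=0

Answer: 335 2122 2122 0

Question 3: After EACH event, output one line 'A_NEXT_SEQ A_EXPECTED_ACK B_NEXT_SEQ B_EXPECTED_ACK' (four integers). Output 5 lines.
0 2027 2027 0
0 2122 2122 0
170 2122 2122 0
335 2122 2122 0
335 2122 2122 0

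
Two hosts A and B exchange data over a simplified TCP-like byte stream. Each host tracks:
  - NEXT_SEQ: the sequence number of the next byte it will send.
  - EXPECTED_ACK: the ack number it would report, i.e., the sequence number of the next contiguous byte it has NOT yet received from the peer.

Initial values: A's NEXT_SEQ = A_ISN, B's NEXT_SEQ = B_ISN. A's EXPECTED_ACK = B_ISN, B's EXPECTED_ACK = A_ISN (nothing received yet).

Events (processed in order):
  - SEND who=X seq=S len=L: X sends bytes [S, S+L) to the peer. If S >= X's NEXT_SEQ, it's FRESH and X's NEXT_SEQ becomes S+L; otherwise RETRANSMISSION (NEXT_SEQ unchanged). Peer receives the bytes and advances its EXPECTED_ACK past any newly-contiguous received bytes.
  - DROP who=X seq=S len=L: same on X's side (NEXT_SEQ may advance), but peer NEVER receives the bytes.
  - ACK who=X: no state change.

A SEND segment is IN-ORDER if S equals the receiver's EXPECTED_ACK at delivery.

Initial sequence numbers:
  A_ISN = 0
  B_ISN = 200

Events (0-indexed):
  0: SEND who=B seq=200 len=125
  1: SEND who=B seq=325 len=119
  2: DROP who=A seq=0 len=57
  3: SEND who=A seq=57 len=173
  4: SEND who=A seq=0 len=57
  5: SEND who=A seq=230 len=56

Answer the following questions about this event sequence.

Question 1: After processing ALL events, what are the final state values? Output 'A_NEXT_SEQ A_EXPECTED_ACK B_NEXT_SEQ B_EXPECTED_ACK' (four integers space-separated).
Answer: 286 444 444 286

Derivation:
After event 0: A_seq=0 A_ack=325 B_seq=325 B_ack=0
After event 1: A_seq=0 A_ack=444 B_seq=444 B_ack=0
After event 2: A_seq=57 A_ack=444 B_seq=444 B_ack=0
After event 3: A_seq=230 A_ack=444 B_seq=444 B_ack=0
After event 4: A_seq=230 A_ack=444 B_seq=444 B_ack=230
After event 5: A_seq=286 A_ack=444 B_seq=444 B_ack=286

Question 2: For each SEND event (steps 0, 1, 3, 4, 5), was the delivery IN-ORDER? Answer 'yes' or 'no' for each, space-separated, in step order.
Step 0: SEND seq=200 -> in-order
Step 1: SEND seq=325 -> in-order
Step 3: SEND seq=57 -> out-of-order
Step 4: SEND seq=0 -> in-order
Step 5: SEND seq=230 -> in-order

Answer: yes yes no yes yes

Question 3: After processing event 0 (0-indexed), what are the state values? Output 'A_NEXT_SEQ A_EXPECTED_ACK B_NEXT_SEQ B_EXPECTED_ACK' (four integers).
After event 0: A_seq=0 A_ack=325 B_seq=325 B_ack=0

0 325 325 0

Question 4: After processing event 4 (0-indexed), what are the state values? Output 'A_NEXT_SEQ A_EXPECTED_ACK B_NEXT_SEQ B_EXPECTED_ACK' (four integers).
After event 0: A_seq=0 A_ack=325 B_seq=325 B_ack=0
After event 1: A_seq=0 A_ack=444 B_seq=444 B_ack=0
After event 2: A_seq=57 A_ack=444 B_seq=444 B_ack=0
After event 3: A_seq=230 A_ack=444 B_seq=444 B_ack=0
After event 4: A_seq=230 A_ack=444 B_seq=444 B_ack=230

230 444 444 230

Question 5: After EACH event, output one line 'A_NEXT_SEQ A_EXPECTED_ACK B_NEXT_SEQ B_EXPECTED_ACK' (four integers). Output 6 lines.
0 325 325 0
0 444 444 0
57 444 444 0
230 444 444 0
230 444 444 230
286 444 444 286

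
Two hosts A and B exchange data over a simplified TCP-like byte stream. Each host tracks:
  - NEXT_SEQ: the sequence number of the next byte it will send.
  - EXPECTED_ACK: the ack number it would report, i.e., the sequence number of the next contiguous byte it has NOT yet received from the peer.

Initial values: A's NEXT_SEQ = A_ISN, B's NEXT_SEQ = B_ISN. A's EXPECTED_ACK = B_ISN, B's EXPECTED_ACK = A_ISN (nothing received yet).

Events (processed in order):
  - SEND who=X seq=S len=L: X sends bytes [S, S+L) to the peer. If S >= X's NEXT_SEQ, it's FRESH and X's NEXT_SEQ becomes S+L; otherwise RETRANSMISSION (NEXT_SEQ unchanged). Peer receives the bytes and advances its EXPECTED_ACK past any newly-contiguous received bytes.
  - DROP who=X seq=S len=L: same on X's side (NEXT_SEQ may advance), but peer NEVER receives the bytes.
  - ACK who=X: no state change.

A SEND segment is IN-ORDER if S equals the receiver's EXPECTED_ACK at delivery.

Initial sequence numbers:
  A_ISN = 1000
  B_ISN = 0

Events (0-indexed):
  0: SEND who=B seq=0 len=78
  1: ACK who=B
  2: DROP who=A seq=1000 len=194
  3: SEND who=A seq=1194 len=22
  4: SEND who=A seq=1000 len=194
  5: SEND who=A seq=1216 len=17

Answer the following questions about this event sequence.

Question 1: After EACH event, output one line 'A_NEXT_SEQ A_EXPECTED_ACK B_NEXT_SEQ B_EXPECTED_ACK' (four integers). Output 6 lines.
1000 78 78 1000
1000 78 78 1000
1194 78 78 1000
1216 78 78 1000
1216 78 78 1216
1233 78 78 1233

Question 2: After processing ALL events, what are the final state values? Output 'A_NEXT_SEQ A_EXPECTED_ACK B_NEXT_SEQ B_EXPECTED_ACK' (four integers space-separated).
After event 0: A_seq=1000 A_ack=78 B_seq=78 B_ack=1000
After event 1: A_seq=1000 A_ack=78 B_seq=78 B_ack=1000
After event 2: A_seq=1194 A_ack=78 B_seq=78 B_ack=1000
After event 3: A_seq=1216 A_ack=78 B_seq=78 B_ack=1000
After event 4: A_seq=1216 A_ack=78 B_seq=78 B_ack=1216
After event 5: A_seq=1233 A_ack=78 B_seq=78 B_ack=1233

Answer: 1233 78 78 1233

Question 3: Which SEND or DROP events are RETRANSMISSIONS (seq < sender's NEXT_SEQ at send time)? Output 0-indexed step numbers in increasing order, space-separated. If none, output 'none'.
Step 0: SEND seq=0 -> fresh
Step 2: DROP seq=1000 -> fresh
Step 3: SEND seq=1194 -> fresh
Step 4: SEND seq=1000 -> retransmit
Step 5: SEND seq=1216 -> fresh

Answer: 4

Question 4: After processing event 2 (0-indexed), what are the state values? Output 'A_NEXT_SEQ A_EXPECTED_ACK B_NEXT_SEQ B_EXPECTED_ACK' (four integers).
After event 0: A_seq=1000 A_ack=78 B_seq=78 B_ack=1000
After event 1: A_seq=1000 A_ack=78 B_seq=78 B_ack=1000
After event 2: A_seq=1194 A_ack=78 B_seq=78 B_ack=1000

1194 78 78 1000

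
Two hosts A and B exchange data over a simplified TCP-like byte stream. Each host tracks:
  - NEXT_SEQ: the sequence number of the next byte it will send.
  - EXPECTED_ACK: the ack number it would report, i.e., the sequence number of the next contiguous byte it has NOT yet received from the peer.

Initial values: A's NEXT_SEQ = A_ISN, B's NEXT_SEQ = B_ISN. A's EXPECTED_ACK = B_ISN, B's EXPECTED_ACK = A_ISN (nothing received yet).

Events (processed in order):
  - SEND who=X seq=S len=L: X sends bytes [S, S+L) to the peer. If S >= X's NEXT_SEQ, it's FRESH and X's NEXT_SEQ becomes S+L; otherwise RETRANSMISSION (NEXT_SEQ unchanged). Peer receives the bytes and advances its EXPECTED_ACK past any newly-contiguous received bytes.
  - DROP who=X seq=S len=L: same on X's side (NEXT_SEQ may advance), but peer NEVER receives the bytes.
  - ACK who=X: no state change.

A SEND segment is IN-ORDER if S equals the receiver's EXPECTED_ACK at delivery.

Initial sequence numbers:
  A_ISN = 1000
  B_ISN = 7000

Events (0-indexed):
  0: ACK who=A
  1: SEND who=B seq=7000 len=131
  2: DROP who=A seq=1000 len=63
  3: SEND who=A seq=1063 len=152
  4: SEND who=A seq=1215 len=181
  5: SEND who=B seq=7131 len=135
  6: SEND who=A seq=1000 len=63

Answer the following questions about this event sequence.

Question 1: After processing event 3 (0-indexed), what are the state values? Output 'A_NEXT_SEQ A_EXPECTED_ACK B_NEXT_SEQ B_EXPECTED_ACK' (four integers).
After event 0: A_seq=1000 A_ack=7000 B_seq=7000 B_ack=1000
After event 1: A_seq=1000 A_ack=7131 B_seq=7131 B_ack=1000
After event 2: A_seq=1063 A_ack=7131 B_seq=7131 B_ack=1000
After event 3: A_seq=1215 A_ack=7131 B_seq=7131 B_ack=1000

1215 7131 7131 1000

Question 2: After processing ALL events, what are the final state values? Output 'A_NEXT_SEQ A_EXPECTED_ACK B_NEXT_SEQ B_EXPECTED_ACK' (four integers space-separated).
Answer: 1396 7266 7266 1396

Derivation:
After event 0: A_seq=1000 A_ack=7000 B_seq=7000 B_ack=1000
After event 1: A_seq=1000 A_ack=7131 B_seq=7131 B_ack=1000
After event 2: A_seq=1063 A_ack=7131 B_seq=7131 B_ack=1000
After event 3: A_seq=1215 A_ack=7131 B_seq=7131 B_ack=1000
After event 4: A_seq=1396 A_ack=7131 B_seq=7131 B_ack=1000
After event 5: A_seq=1396 A_ack=7266 B_seq=7266 B_ack=1000
After event 6: A_seq=1396 A_ack=7266 B_seq=7266 B_ack=1396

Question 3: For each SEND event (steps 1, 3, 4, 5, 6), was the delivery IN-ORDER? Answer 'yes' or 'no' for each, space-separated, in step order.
Step 1: SEND seq=7000 -> in-order
Step 3: SEND seq=1063 -> out-of-order
Step 4: SEND seq=1215 -> out-of-order
Step 5: SEND seq=7131 -> in-order
Step 6: SEND seq=1000 -> in-order

Answer: yes no no yes yes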